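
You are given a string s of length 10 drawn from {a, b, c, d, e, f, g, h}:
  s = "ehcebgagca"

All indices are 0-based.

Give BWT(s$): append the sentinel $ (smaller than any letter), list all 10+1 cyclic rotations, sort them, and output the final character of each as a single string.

rank  rotation     last
    0  $ehcebgagca  a
    1  a$ehcebgagc  c
    2  agca$ehcebg  g
    3  bgagca$ehce  e
    4  ca$ehcebgag  g
    5  cebgagca$eh  h
    6  ebgagca$ehc  c
    7  ehcebgagca$  $
    8  gagca$ehceb  b
    9  gca$ehcebga  a
   10  hcebgagca$e  e

acgeghc$bae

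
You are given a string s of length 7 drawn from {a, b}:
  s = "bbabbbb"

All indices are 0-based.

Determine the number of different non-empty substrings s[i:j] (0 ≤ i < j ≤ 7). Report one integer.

19

sorted suffixes:
  #0 SA[0]=2  'abbbb'
  #1 SA[1]=6  'b'
  #2 SA[2]=1  'babbbb'
  #3 SA[3]=5  'bb'
  #4 SA[4]=0  'bbabbbb'
  #5 SA[5]=4  'bbb'
  #6 SA[6]=3  'bbbb'

SA = [2, 6, 1, 5, 0, 4, 3]
i: (SA[i-1],SA[i]) lcp shared
  1: (2,6) 0 ''
  2: (6,1) 1 'b'
  3: (1,5) 1 'b'
  4: (5,0) 2 'bb'
  5: (0,4) 2 'bb'
  6: (4,3) 3 'bbb'

n(n+1)/2 = 7·8/2 = 28
Σ LCP = 0 + 0 + 1 + 1 + 2 + 2 + 3 = 9
distinct = 28 − 9 = 19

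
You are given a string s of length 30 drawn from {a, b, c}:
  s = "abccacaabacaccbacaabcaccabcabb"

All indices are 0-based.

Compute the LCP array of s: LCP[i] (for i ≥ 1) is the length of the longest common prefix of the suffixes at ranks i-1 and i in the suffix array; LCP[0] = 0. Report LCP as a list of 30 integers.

[0, 3, 1, 2, 2, 4, 3, 1, 5, 3, 2, 3, 0, 1, 4, 1, 1, 3, 2, 0, 4, 2, 3, 2, 3, 4, 1, 1, 3, 2]

rank→(start, suffix):
  0 → (6, 'aabacaccbacaabcaccabcabb')
  1 → (17, 'aabcaccabcabb')
  2 → (7, 'abacaccbacaabcaccabcabb')
  3 → (27, 'abb')
  4 → (24, 'abcabb')
  5 → (18, 'abcaccabcabb')
  6 → (0, 'abccacaabacaccbacaabcaccabcabb')
  7 → (4, 'acaabacaccbacaabcaccabcabb')
  8 → (15, 'acaabcaccabcabb')
  9 → (9, 'acaccbacaabcaccabcabb')
  10 → (21, 'accabcabb')
  11 → (11, 'accbacaabcaccabcabb')
  12 → (29, 'b')
  13 → (14, 'bacaabcaccabcabb')
  14 → (8, 'bacaccbacaabcaccabcabb')
  15 → (28, 'bb')
  16 → (25, 'bcabb')
  17 → (19, 'bcaccabcabb')
  18 → (1, 'bccacaabacaccbacaabcaccabcabb')
  19 → (5, 'caabacaccbacaabcaccabcabb')
  20 → (16, 'caabcaccabcabb')
  21 → (26, 'cabb')
  22 → (23, 'cabcabb')
  23 → (3, 'cacaabacaccbacaabcaccabcabb')
  24 → (20, 'caccabcabb')
  25 → (10, 'caccbacaabcaccabcabb')
  26 → (13, 'cbacaabcaccabcabb')
  27 → (22, 'ccabcabb')
  28 → (2, 'ccacaabacaccbacaabcaccabcabb')
  29 → (12, 'ccbacaabcaccabcabb')

SA = [6, 17, 7, 27, 24, 18, 0, 4, 15, 9, 21, 11, 29, 14, 8, 28, 25, 19, 1, 5, 16, 26, 23, 3, 20, 10, 13, 22, 2, 12]
rank  pair      lcp
   1  s[6:],s[17:]  3  'aab'
   2  s[17:],s[7:]  1  'a'
   3  s[7:],s[27:]  2  'ab'
   4  s[27:],s[24:]  2  'ab'
   5  s[24:],s[18:]  4  'abca'
   6  s[18:],s[0:]  3  'abc'
   7  s[0:],s[4:]  1  'a'
   8  s[4:],s[15:]  5  'acaab'
   9  s[15:],s[9:]  3  'aca'
  10  s[9:],s[21:]  2  'ac'
  11  s[21:],s[11:]  3  'acc'
  12  s[11:],s[29:]  0  ''
  13  s[29:],s[14:]  1  'b'
  14  s[14:],s[8:]  4  'baca'
  15  s[8:],s[28:]  1  'b'
  16  s[28:],s[25:]  1  'b'
  17  s[25:],s[19:]  3  'bca'
  18  s[19:],s[1:]  2  'bc'
  19  s[1:],s[5:]  0  ''
  20  s[5:],s[16:]  4  'caab'
  21  s[16:],s[26:]  2  'ca'
  22  s[26:],s[23:]  3  'cab'
  23  s[23:],s[3:]  2  'ca'
  24  s[3:],s[20:]  3  'cac'
  25  s[20:],s[10:]  4  'cacc'
  26  s[10:],s[13:]  1  'c'
  27  s[13:],s[22:]  1  'c'
  28  s[22:],s[2:]  3  'cca'
  29  s[2:],s[12:]  2  'cc'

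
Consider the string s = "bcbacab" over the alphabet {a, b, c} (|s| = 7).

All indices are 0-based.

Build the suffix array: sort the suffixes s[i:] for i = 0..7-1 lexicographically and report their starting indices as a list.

sorted suffixes:
  #0 SA[0]=5  'ab'
  #1 SA[1]=3  'acab'
  #2 SA[2]=6  'b'
  #3 SA[3]=2  'bacab'
  #4 SA[4]=0  'bcbacab'
  #5 SA[5]=4  'cab'
  #6 SA[6]=1  'cbacab'

[5, 3, 6, 2, 0, 4, 1]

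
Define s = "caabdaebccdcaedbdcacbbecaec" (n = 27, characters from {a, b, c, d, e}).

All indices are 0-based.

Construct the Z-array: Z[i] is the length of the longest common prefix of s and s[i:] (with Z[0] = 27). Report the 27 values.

[27, 0, 0, 0, 0, 0, 0, 0, 1, 1, 0, 2, 0, 0, 0, 0, 0, 2, 0, 1, 0, 0, 0, 2, 0, 0, 1]

Z[0]=27
i=1: i≥r, start 0; Z[1]=0
i=2: i≥r, start 0; Z[2]=0
i=3: i≥r, start 0; Z[3]=0
i=4: i≥r, start 0; Z[4]=0
i=5: i≥r, start 0; Z[5]=0
i=6: i≥r, start 0; Z[6]=0
i=7: i≥r, start 0; Z[7]=0
i=8: i≥r, start 0; Z[8]=1 scan→box=[8,9)
i=9: i≥r, start 0; Z[9]=1 scan→box=[9,10)
i=10: i≥r, start 0; Z[10]=0
i=11: i≥r, start 0; Z[11]=2 scan→box=[11,13)
i=12: min(r-i=1, Z[1]=0)=0; Z[12]=0
i=13: i≥r, start 0; Z[13]=0
i=14: i≥r, start 0; Z[14]=0
i=15: i≥r, start 0; Z[15]=0
i=16: i≥r, start 0; Z[16]=0
i=17: i≥r, start 0; Z[17]=2 scan→box=[17,19)
i=18: min(r-i=1, Z[1]=0)=0; Z[18]=0
i=19: i≥r, start 0; Z[19]=1 scan→box=[19,20)
i=20: i≥r, start 0; Z[20]=0
i=21: i≥r, start 0; Z[21]=0
i=22: i≥r, start 0; Z[22]=0
i=23: i≥r, start 0; Z[23]=2 scan→box=[23,25)
i=24: min(r-i=1, Z[1]=0)=0; Z[24]=0
i=25: i≥r, start 0; Z[25]=0
i=26: i≥r, start 0; Z[26]=1 scan→box=[26,27)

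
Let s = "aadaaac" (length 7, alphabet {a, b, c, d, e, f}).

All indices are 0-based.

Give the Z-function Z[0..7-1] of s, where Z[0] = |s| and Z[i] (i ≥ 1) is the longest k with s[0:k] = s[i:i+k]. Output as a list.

Z[0]=7
i=1: outside box; Z[1]=1 scan→box=[1,2)
i=2: outside box; Z[2]=0
i=3: outside box; Z[3]=2 scan→box=[3,5)
i=4: min(r-i=1, Z[1]=1)=1; Z[4]=2 scan→box=[4,6)
i=5: min(r-i=1, Z[1]=1)=1; Z[5]=1
i=6: outside box; Z[6]=0

[7, 1, 0, 2, 2, 1, 0]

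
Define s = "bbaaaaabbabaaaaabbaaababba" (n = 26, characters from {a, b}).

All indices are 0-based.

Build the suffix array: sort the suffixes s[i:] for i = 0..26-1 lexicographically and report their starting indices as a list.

[25, 11, 2, 12, 3, 18, 13, 4, 19, 14, 5, 9, 20, 22, 15, 6, 24, 10, 1, 17, 8, 21, 23, 0, 16, 7]

rank | idx | suffix
   0 |  25 | a
   1 |  11 | aaaaabbaaababba
   2 |   2 | aaaaabbabaaaaabbaaababba
   3 |  12 | aaaabbaaababba
   4 |   3 | aaaabbabaaaaabbaaababba
   5 |  18 | aaababba
   6 |  13 | aaabbaaababba
   7 |   4 | aaabbabaaaaabbaaababba
   8 |  19 | aababba
   9 |  14 | aabbaaababba
  10 |   5 | aabbabaaaaabbaaababba
  11 |   9 | abaaaaabbaaababba
  12 |  20 | ababba
  13 |  22 | abba
  14 |  15 | abbaaababba
  15 |   6 | abbabaaaaabbaaababba
  16 |  24 | ba
  17 |  10 | baaaaabbaaababba
  18 |   1 | baaaaabbabaaaaabbaaababba
  19 |  17 | baaababba
  20 |   8 | babaaaaabbaaababba
  21 |  21 | babba
  22 |  23 | bba
  23 |   0 | bbaaaaabbabaaaaabbaaababba
  24 |  16 | bbaaababba
  25 |   7 | bbabaaaaabbaaababba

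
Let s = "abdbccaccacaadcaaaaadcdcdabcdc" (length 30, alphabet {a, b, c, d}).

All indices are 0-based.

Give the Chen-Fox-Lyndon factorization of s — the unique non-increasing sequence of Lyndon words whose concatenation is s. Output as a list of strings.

["abdbccaccac", "aadc", "aaaaadcdcdabcdc"]

emit factor 1: 'abdbccaccac' (i=0, period=11)
emit factor 2: 'aadc' (i=11, period=4)
emit factor 3: 'aaaaadcdcdabcdc' (i=15, period=15)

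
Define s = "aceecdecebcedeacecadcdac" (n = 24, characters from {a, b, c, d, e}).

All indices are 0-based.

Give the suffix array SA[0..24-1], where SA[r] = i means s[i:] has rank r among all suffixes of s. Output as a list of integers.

[22, 14, 0, 18, 9, 23, 17, 20, 4, 7, 15, 10, 1, 21, 19, 12, 5, 13, 8, 16, 3, 6, 11, 2]

rank | idx | suffix
   0 |  22 | ac
   1 |  14 | acecadcdac
   2 |   0 | aceecdecebcedeacecadcdac
   3 |  18 | adcdac
   4 |   9 | bcedeacecadcdac
   5 |  23 | c
   6 |  17 | cadcdac
   7 |  20 | cdac
   8 |   4 | cdecebcedeacecadcdac
   9 |   7 | cebcedeacecadcdac
  10 |  15 | cecadcdac
  11 |  10 | cedeacecadcdac
  12 |   1 | ceecdecebcedeacecadcdac
  13 |  21 | dac
  14 |  19 | dcdac
  15 |  12 | deacecadcdac
  16 |   5 | decebcedeacecadcdac
  17 |  13 | eacecadcdac
  18 |   8 | ebcedeacecadcdac
  19 |  16 | ecadcdac
  20 |   3 | ecdecebcedeacecadcdac
  21 |   6 | ecebcedeacecadcdac
  22 |  11 | edeacecadcdac
  23 |   2 | eecdecebcedeacecadcdac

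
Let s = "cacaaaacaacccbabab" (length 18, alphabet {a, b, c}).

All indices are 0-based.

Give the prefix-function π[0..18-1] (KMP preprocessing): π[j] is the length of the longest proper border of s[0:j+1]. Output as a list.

[0, 0, 1, 2, 0, 0, 0, 1, 2, 0, 1, 1, 1, 0, 0, 0, 0, 0]

π[0] = 0
j=1 s[j]='a': π[1]=0 (border '')
j=2 s[j]='c': π[2]=1 (border 'c')
j=3 s[j]='a': π[3]=2 (border 'ca')
j=4 s[j]='a': k: 2→0; π[4]=0 (border '')
j=5 s[j]='a': π[5]=0 (border '')
j=6 s[j]='a': π[6]=0 (border '')
j=7 s[j]='c': π[7]=1 (border 'c')
j=8 s[j]='a': π[8]=2 (border 'ca')
j=9 s[j]='a': k: 2→0; π[9]=0 (border '')
j=10 s[j]='c': π[10]=1 (border 'c')
j=11 s[j]='c': k: 1→0; π[11]=1 (border 'c')
j=12 s[j]='c': k: 1→0; π[12]=1 (border 'c')
j=13 s[j]='b': k: 1→0; π[13]=0 (border '')
j=14 s[j]='a': π[14]=0 (border '')
j=15 s[j]='b': π[15]=0 (border '')
j=16 s[j]='a': π[16]=0 (border '')
j=17 s[j]='b': π[17]=0 (border '')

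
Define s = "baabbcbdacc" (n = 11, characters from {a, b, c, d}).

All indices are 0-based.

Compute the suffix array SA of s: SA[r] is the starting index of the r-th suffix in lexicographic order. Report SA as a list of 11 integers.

rank→(start, suffix):
  0 → (1, 'aabbcbdacc')
  1 → (2, 'abbcbdacc')
  2 → (8, 'acc')
  3 → (0, 'baabbcbdacc')
  4 → (3, 'bbcbdacc')
  5 → (4, 'bcbdacc')
  6 → (6, 'bdacc')
  7 → (10, 'c')
  8 → (5, 'cbdacc')
  9 → (9, 'cc')
  10 → (7, 'dacc')

[1, 2, 8, 0, 3, 4, 6, 10, 5, 9, 7]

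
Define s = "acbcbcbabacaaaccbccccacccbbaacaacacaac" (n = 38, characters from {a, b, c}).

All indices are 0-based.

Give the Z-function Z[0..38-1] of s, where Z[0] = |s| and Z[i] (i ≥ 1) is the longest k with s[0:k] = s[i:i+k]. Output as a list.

Z[0]=38
i=1: outside box; Z[1]=0
i=2: outside box; Z[2]=0
i=3: outside box; Z[3]=0
i=4: outside box; Z[4]=0
i=5: outside box; Z[5]=0
i=6: outside box; Z[6]=0
i=7: outside box; Z[7]=1 extend→box=[7,8)
i=8: outside box; Z[8]=0
i=9: outside box; Z[9]=2 extend→box=[9,11)
i=10: min(r-i=1, Z[1]=0)=0; Z[10]=0
i=11: outside box; Z[11]=1 extend→box=[11,12)
i=12: outside box; Z[12]=1 extend→box=[12,13)
i=13: outside box; Z[13]=2 extend→box=[13,15)
i=14: min(r-i=1, Z[1]=0)=0; Z[14]=0
i=15: outside box; Z[15]=0
i=16: outside box; Z[16]=0
i=17: outside box; Z[17]=0
i=18: outside box; Z[18]=0
i=19: outside box; Z[19]=0
i=20: outside box; Z[20]=0
i=21: outside box; Z[21]=2 extend→box=[21,23)
i=22: min(r-i=1, Z[1]=0)=0; Z[22]=0
i=23: outside box; Z[23]=0
i=24: outside box; Z[24]=0
i=25: outside box; Z[25]=0
i=26: outside box; Z[26]=0
i=27: outside box; Z[27]=1 extend→box=[27,28)
i=28: outside box; Z[28]=2 extend→box=[28,30)
i=29: min(r-i=1, Z[1]=0)=0; Z[29]=0
i=30: outside box; Z[30]=1 extend→box=[30,31)
i=31: outside box; Z[31]=2 extend→box=[31,33)
i=32: min(r-i=1, Z[1]=0)=0; Z[32]=0
i=33: outside box; Z[33]=2 extend→box=[33,35)
i=34: min(r-i=1, Z[1]=0)=0; Z[34]=0
i=35: outside box; Z[35]=1 extend→box=[35,36)
i=36: outside box; Z[36]=2 extend→box=[36,38)
i=37: min(r-i=1, Z[1]=0)=0; Z[37]=0

[38, 0, 0, 0, 0, 0, 0, 1, 0, 2, 0, 1, 1, 2, 0, 0, 0, 0, 0, 0, 0, 2, 0, 0, 0, 0, 0, 1, 2, 0, 1, 2, 0, 2, 0, 1, 2, 0]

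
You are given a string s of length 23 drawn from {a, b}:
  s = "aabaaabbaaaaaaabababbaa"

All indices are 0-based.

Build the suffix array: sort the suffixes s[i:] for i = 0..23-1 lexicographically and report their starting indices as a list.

rank | idx | suffix
   0 |  22 | a
   1 |  21 | aa
   2 |   8 | aaaaaaabababbaa
   3 |   9 | aaaaaabababbaa
   4 |  10 | aaaaabababbaa
   5 |  11 | aaaabababbaa
   6 |  12 | aaabababbaa
   7 |   3 | aaabbaaaaaaabababbaa
   8 |   0 | aabaaabbaaaaaaabababbaa
   9 |  13 | aabababbaa
  10 |   4 | aabbaaaaaaabababbaa
  11 |   1 | abaaabbaaaaaaabababbaa
  12 |  14 | abababbaa
  13 |  16 | ababbaa
  14 |  18 | abbaa
  15 |   5 | abbaaaaaaabababbaa
  16 |  20 | baa
  17 |   7 | baaaaaaabababbaa
  18 |   2 | baaabbaaaaaaabababbaa
  19 |  15 | bababbaa
  20 |  17 | babbaa
  21 |  19 | bbaa
  22 |   6 | bbaaaaaaabababbaa

[22, 21, 8, 9, 10, 11, 12, 3, 0, 13, 4, 1, 14, 16, 18, 5, 20, 7, 2, 15, 17, 19, 6]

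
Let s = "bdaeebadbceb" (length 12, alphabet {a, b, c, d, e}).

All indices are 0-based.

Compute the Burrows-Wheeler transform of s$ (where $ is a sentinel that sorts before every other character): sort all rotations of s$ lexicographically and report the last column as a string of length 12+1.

bbdeed$bbacea

rank  rotation       last
    0  $bdaeebadbceb  b
    1  adbceb$bdaeeb  b
    2  aeebadbceb$bd  d
    3  b$bdaeebadbce  e
    4  badbceb$bdaee  e
    5  bceb$bdaeebad  d
    6  bdaeebadbceb$  $
    7  ceb$bdaeebadb  b
    8  daeebadbceb$b  b
    9  dbceb$bdaeeba  a
   10  eb$bdaeebadbc  c
   11  ebadbceb$bdae  e
   12  eebadbceb$bda  a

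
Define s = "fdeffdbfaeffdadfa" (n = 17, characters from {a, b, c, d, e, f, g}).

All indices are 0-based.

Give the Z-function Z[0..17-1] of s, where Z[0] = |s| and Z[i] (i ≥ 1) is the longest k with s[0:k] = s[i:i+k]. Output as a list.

[17, 0, 0, 1, 2, 0, 0, 1, 0, 0, 1, 2, 0, 0, 0, 1, 0]

Z[0]=17
i=1: i≥r, start 0; Z[1]=0
i=2: i≥r, start 0; Z[2]=0
i=3: i≥r, start 0; Z[3]=1 grow→box=[3,4)
i=4: i≥r, start 0; Z[4]=2 grow→box=[4,6)
i=5: min(r-i=1, Z[1]=0)=0; Z[5]=0
i=6: i≥r, start 0; Z[6]=0
i=7: i≥r, start 0; Z[7]=1 grow→box=[7,8)
i=8: i≥r, start 0; Z[8]=0
i=9: i≥r, start 0; Z[9]=0
i=10: i≥r, start 0; Z[10]=1 grow→box=[10,11)
i=11: i≥r, start 0; Z[11]=2 grow→box=[11,13)
i=12: min(r-i=1, Z[1]=0)=0; Z[12]=0
i=13: i≥r, start 0; Z[13]=0
i=14: i≥r, start 0; Z[14]=0
i=15: i≥r, start 0; Z[15]=1 grow→box=[15,16)
i=16: i≥r, start 0; Z[16]=0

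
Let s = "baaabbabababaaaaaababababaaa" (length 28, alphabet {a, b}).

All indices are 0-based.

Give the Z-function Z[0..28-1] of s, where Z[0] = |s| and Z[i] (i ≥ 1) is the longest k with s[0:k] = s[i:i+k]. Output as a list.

Z[0]=28
i=1: i≥r, start 0; Z[1]=0
i=2: i≥r, start 0; Z[2]=0
i=3: i≥r, start 0; Z[3]=0
i=4: i≥r, start 0; Z[4]=1 grow→box=[4,5)
i=5: i≥r, start 0; Z[5]=2 grow→box=[5,7)
i=6: min(r-i=1, Z[1]=0)=0; Z[6]=0
i=7: i≥r, start 0; Z[7]=2 grow→box=[7,9)
i=8: min(r-i=1, Z[1]=0)=0; Z[8]=0
i=9: i≥r, start 0; Z[9]=2 grow→box=[9,11)
i=10: min(r-i=1, Z[1]=0)=0; Z[10]=0
i=11: i≥r, start 0; Z[11]=4 grow→box=[11,15)
i=12: min(r-i=3, Z[1]=0)=0; Z[12]=0
i=13: min(r-i=2, Z[2]=0)=0; Z[13]=0
i=14: min(r-i=1, Z[3]=0)=0; Z[14]=0
i=15: i≥r, start 0; Z[15]=0
i=16: i≥r, start 0; Z[16]=0
i=17: i≥r, start 0; Z[17]=0
i=18: i≥r, start 0; Z[18]=2 grow→box=[18,20)
i=19: min(r-i=1, Z[1]=0)=0; Z[19]=0
i=20: i≥r, start 0; Z[20]=2 grow→box=[20,22)
i=21: min(r-i=1, Z[1]=0)=0; Z[21]=0
i=22: i≥r, start 0; Z[22]=2 grow→box=[22,24)
i=23: min(r-i=1, Z[1]=0)=0; Z[23]=0
i=24: i≥r, start 0; Z[24]=4 grow→box=[24,28)
i=25: min(r-i=3, Z[1]=0)=0; Z[25]=0
i=26: min(r-i=2, Z[2]=0)=0; Z[26]=0
i=27: min(r-i=1, Z[3]=0)=0; Z[27]=0

[28, 0, 0, 0, 1, 2, 0, 2, 0, 2, 0, 4, 0, 0, 0, 0, 0, 0, 2, 0, 2, 0, 2, 0, 4, 0, 0, 0]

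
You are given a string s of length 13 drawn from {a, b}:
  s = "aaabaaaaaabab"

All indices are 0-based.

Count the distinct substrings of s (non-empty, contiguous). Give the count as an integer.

59

rank | idx | suffix
   0 |   4 | aaaaaabab
   1 |   5 | aaaaabab
   2 |   6 | aaaabab
   3 |   0 | aaabaaaaaabab
   4 |   7 | aaabab
   5 |   1 | aabaaaaaabab
   6 |   8 | aabab
   7 |  11 | ab
   8 |   2 | abaaaaaabab
   9 |   9 | abab
  10 |  12 | b
  11 |   3 | baaaaaabab
  12 |  10 | bab

SA = [4, 5, 6, 0, 7, 1, 8, 11, 2, 9, 12, 3, 10]
i: (SA[i-1],SA[i]) lcp shared
  1: (4,5) 5 'aaaaa'
  2: (5,6) 4 'aaaa'
  3: (6,0) 3 'aaa'
  4: (0,7) 5 'aaaba'
  5: (7,1) 2 'aa'
  6: (1,8) 4 'aaba'
  7: (8,11) 1 'a'
  8: (11,2) 2 'ab'
  9: (2,9) 3 'aba'
  10: (9,12) 0 ''
  11: (12,3) 1 'b'
  12: (3,10) 2 'ba'

n(n+1)/2 = 13·14/2 = 91
Σ LCP = 0 + 5 + 4 + 3 + 5 + 2 + 4 + 1 + 2 + 3 + 0 + 1 + 2 = 32
distinct = 91 − 32 = 59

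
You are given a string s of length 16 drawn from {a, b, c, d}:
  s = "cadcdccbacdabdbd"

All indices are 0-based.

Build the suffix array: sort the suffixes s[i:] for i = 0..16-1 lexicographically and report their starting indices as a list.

rank→(start, suffix):
  0 → (11, 'abdbd')
  1 → (8, 'acdabdbd')
  2 → (1, 'adcdccbacdabdbd')
  3 → (7, 'bacdabdbd')
  4 → (14, 'bd')
  5 → (12, 'bdbd')
  6 → (0, 'cadcdccbacdabdbd')
  7 → (6, 'cbacdabdbd')
  8 → (5, 'ccbacdabdbd')
  9 → (9, 'cdabdbd')
  10 → (3, 'cdccbacdabdbd')
  11 → (15, 'd')
  12 → (10, 'dabdbd')
  13 → (13, 'dbd')
  14 → (4, 'dccbacdabdbd')
  15 → (2, 'dcdccbacdabdbd')

[11, 8, 1, 7, 14, 12, 0, 6, 5, 9, 3, 15, 10, 13, 4, 2]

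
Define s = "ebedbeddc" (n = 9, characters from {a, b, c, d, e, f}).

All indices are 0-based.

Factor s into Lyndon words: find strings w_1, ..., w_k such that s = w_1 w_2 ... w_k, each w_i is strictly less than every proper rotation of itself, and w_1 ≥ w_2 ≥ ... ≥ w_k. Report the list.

["e", "bedbeddc"]

emit factor 1: 'e' (i=0, period=1)
emit factor 2: 'bedbeddc' (i=1, period=8)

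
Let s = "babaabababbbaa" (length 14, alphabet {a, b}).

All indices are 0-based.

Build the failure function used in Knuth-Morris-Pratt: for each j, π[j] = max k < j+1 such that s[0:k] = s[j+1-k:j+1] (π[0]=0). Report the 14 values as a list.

[0, 0, 1, 2, 0, 1, 2, 3, 4, 3, 1, 1, 2, 0]

π[0] = 0
j=1 s[j]='a': π[1]=0 (border '')
j=2 s[j]='b': π[2]=1 (border 'b')
j=3 s[j]='a': π[3]=2 (border 'ba')
j=4 s[j]='a': k: 2→0; π[4]=0 (border '')
j=5 s[j]='b': π[5]=1 (border 'b')
j=6 s[j]='a': π[6]=2 (border 'ba')
j=7 s[j]='b': π[7]=3 (border 'bab')
j=8 s[j]='a': π[8]=4 (border 'baba')
j=9 s[j]='b': k: 4→2; π[9]=3 (border 'bab')
j=10 s[j]='b': k: 3→1→0; π[10]=1 (border 'b')
j=11 s[j]='b': k: 1→0; π[11]=1 (border 'b')
j=12 s[j]='a': π[12]=2 (border 'ba')
j=13 s[j]='a': k: 2→0; π[13]=0 (border '')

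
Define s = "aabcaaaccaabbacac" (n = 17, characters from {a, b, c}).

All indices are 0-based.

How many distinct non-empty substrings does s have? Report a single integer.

rank→(start, suffix):
  0 → (4, 'aaaccaabbacac')
  1 → (9, 'aabbacac')
  2 → (0, 'aabcaaaccaabbacac')
  3 → (5, 'aaccaabbacac')
  4 → (10, 'abbacac')
  5 → (1, 'abcaaaccaabbacac')
  6 → (15, 'ac')
  7 → (13, 'acac')
  8 → (6, 'accaabbacac')
  9 → (12, 'bacac')
  10 → (11, 'bbacac')
  11 → (2, 'bcaaaccaabbacac')
  12 → (16, 'c')
  13 → (3, 'caaaccaabbacac')
  14 → (8, 'caabbacac')
  15 → (14, 'cac')
  16 → (7, 'ccaabbacac')

SA = [4, 9, 0, 5, 10, 1, 15, 13, 6, 12, 11, 2, 16, 3, 8, 14, 7]
i: (SA[i-1],SA[i]) lcp shared
  1: (4,9) 2 'aa'
  2: (9,0) 3 'aab'
  3: (0,5) 2 'aa'
  4: (5,10) 1 'a'
  5: (10,1) 2 'ab'
  6: (1,15) 1 'a'
  7: (15,13) 2 'ac'
  8: (13,6) 2 'ac'
  9: (6,12) 0 ''
  10: (12,11) 1 'b'
  11: (11,2) 1 'b'
  12: (2,16) 0 ''
  13: (16,3) 1 'c'
  14: (3,8) 3 'caa'
  15: (8,14) 2 'ca'
  16: (14,7) 1 'c'

n(n+1)/2 = 17·18/2 = 153
Σ LCP = 0 + 2 + 3 + 2 + 1 + 2 + 1 + 2 + 2 + 0 + 1 + 1 + 0 + 1 + 3 + 2 + 1 = 24
distinct = 153 − 24 = 129

129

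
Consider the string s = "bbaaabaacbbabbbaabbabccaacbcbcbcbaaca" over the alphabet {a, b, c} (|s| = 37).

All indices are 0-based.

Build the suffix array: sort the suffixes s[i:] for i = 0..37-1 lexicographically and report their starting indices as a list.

rank→(start, suffix):
  0 → (36, 'a')
  1 → (2, 'aaabaacbbabbbaabbabccaacbcbcbcbaaca')
  2 → (3, 'aabaacbbabbbaabbabccaacbcbcbcbaaca')
  3 → (15, 'aabbabccaacbcbcbcbaaca')
  4 → (33, 'aaca')
  5 → (6, 'aacbbabbbaabbabccaacbcbcbcbaaca')
  6 → (23, 'aacbcbcbcbaaca')
  7 → (4, 'abaacbbabbbaabbabccaacbcbcbcbaaca')
  8 → (16, 'abbabccaacbcbcbcbaaca')
  9 → (11, 'abbbaabbabccaacbcbcbcbaaca')
  10 → (19, 'abccaacbcbcbcbaaca')
  11 → (34, 'aca')
  12 → (7, 'acbbabbbaabbabccaacbcbcbcbaaca')
  13 → (24, 'acbcbcbcbaaca')
  14 → (1, 'baaabaacbbabbbaabbabccaacbcbcbcbaaca')
  15 → (14, 'baabbabccaacbcbcbcbaaca')
  16 → (32, 'baaca')
  17 → (5, 'baacbbabbbaabbabccaacbcbcbcbaaca')
  18 → (10, 'babbbaabbabccaacbcbcbcbaaca')
  19 → (18, 'babccaacbcbcbcbaaca')
  20 → (0, 'bbaaabaacbbabbbaabbabccaacbcbcbcbaaca')
  21 → (13, 'bbaabbabccaacbcbcbcbaaca')
  22 → (9, 'bbabbbaabbabccaacbcbcbcbaaca')
  23 → (17, 'bbabccaacbcbcbcbaaca')
  24 → (12, 'bbbaabbabccaacbcbcbcbaaca')
  25 → (30, 'bcbaaca')
  26 → (28, 'bcbcbaaca')
  27 → (26, 'bcbcbcbaaca')
  28 → (20, 'bccaacbcbcbcbaaca')
  29 → (35, 'ca')
  30 → (22, 'caacbcbcbcbaaca')
  31 → (31, 'cbaaca')
  32 → (8, 'cbbabbbaabbabccaacbcbcbcbaaca')
  33 → (29, 'cbcbaaca')
  34 → (27, 'cbcbcbaaca')
  35 → (25, 'cbcbcbcbaaca')
  36 → (21, 'ccaacbcbcbcbaaca')

[36, 2, 3, 15, 33, 6, 23, 4, 16, 11, 19, 34, 7, 24, 1, 14, 32, 5, 10, 18, 0, 13, 9, 17, 12, 30, 28, 26, 20, 35, 22, 31, 8, 29, 27, 25, 21]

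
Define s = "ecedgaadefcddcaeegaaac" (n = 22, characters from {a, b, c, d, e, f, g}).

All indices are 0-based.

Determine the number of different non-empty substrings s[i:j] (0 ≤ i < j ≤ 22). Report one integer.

rank | idx | suffix
   0 |  18 | aaac
   1 |  19 | aac
   2 |   5 | aadefcddcaeegaaac
   3 |  20 | ac
   4 |   6 | adefcddcaeegaaac
   5 |  14 | aeegaaac
   6 |  21 | c
   7 |  13 | caeegaaac
   8 |  10 | cddcaeegaaac
   9 |   1 | cedgaadefcddcaeegaaac
  10 |  12 | dcaeegaaac
  11 |  11 | ddcaeegaaac
  12 |   7 | defcddcaeegaaac
  13 |   3 | dgaadefcddcaeegaaac
  14 |   0 | ecedgaadefcddcaeegaaac
  15 |   2 | edgaadefcddcaeegaaac
  16 |  15 | eegaaac
  17 |   8 | efcddcaeegaaac
  18 |  16 | egaaac
  19 |   9 | fcddcaeegaaac
  20 |  17 | gaaac
  21 |   4 | gaadefcddcaeegaaac

SA = [18, 19, 5, 20, 6, 14, 21, 13, 10, 1, 12, 11, 7, 3, 0, 2, 15, 8, 16, 9, 17, 4]
rank  pair      lcp
   1  s[18:],s[19:]  2  'aa'
   2  s[19:],s[5:]  2  'aa'
   3  s[5:],s[20:]  1  'a'
   4  s[20:],s[6:]  1  'a'
   5  s[6:],s[14:]  1  'a'
   6  s[14:],s[21:]  0  ''
   7  s[21:],s[13:]  1  'c'
   8  s[13:],s[10:]  1  'c'
   9  s[10:],s[1:]  1  'c'
  10  s[1:],s[12:]  0  ''
  11  s[12:],s[11:]  1  'd'
  12  s[11:],s[7:]  1  'd'
  13  s[7:],s[3:]  1  'd'
  14  s[3:],s[0:]  0  ''
  15  s[0:],s[2:]  1  'e'
  16  s[2:],s[15:]  1  'e'
  17  s[15:],s[8:]  1  'e'
  18  s[8:],s[16:]  1  'e'
  19  s[16:],s[9:]  0  ''
  20  s[9:],s[17:]  0  ''
  21  s[17:],s[4:]  3  'gaa'

n(n+1)/2 = 22·23/2 = 253
Σ LCP = 0 + 2 + 2 + 1 + 1 + 1 + 0 + 1 + 1 + 1 + 0 + 1 + 1 + 1 + 0 + 1 + 1 + 1 + 1 + 0 + 0 + 3 = 20
distinct = 253 − 20 = 233

233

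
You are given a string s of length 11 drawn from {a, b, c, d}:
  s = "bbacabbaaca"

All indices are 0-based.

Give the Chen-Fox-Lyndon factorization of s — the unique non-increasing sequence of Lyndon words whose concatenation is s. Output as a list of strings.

["b", "b", "ac", "abb", "aac", "a"]

emit factor 1: 'b' (i=0, period=1)
emit factor 2: 'b' (i=1, period=1)
emit factor 3: 'ac' (i=2, period=2)
emit factor 4: 'abb' (i=4, period=3)
emit factor 5: 'aac' (i=7, period=3)
emit factor 6: 'a' (i=10, period=1)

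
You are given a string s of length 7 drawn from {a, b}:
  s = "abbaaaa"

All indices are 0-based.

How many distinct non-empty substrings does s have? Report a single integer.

20

rank→(start, suffix):
  0 → (6, 'a')
  1 → (5, 'aa')
  2 → (4, 'aaa')
  3 → (3, 'aaaa')
  4 → (0, 'abbaaaa')
  5 → (2, 'baaaa')
  6 → (1, 'bbaaaa')

SA = [6, 5, 4, 3, 0, 2, 1]
rank  pair      lcp
   1  s[6:],s[5:]  1  'a'
   2  s[5:],s[4:]  2  'aa'
   3  s[4:],s[3:]  3  'aaa'
   4  s[3:],s[0:]  1  'a'
   5  s[0:],s[2:]  0  ''
   6  s[2:],s[1:]  1  'b'

n(n+1)/2 = 7·8/2 = 28
Σ LCP = 0 + 1 + 2 + 3 + 1 + 0 + 1 = 8
distinct = 28 − 8 = 20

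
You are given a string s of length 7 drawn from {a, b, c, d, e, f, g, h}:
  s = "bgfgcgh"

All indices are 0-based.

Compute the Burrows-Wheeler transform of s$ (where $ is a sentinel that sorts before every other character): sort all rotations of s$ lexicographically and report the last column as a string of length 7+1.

rank  rotation  last
    0  $bgfgcgh  h
    1  bgfgcgh$  $
    2  cgh$bgfg  g
    3  fgcgh$bg  g
    4  gcgh$bgf  f
    5  gfgcgh$b  b
    6  gh$bgfgc  c
    7  h$bgfgcg  g

h$ggfbcg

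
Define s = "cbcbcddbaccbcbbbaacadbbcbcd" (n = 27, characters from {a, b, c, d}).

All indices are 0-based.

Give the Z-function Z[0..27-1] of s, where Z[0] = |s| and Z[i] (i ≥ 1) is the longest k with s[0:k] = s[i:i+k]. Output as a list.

Z[0]=27
i=1: fresh scan; Z[1]=0
i=2: fresh scan; Z[2]=3 grow→box=[2,5)
i=3: min(r-i=2, Z[1]=0)=0; Z[3]=0
i=4: min(r-i=1, Z[2]=3)=1; Z[4]=1
i=5: fresh scan; Z[5]=0
i=6: fresh scan; Z[6]=0
i=7: fresh scan; Z[7]=0
i=8: fresh scan; Z[8]=0
i=9: fresh scan; Z[9]=1 grow→box=[9,10)
i=10: fresh scan; Z[10]=4 grow→box=[10,14)
i=11: min(r-i=3, Z[1]=0)=0; Z[11]=0
i=12: min(r-i=2, Z[2]=3)=2; Z[12]=2
i=13: min(r-i=1, Z[3]=0)=0; Z[13]=0
i=14: fresh scan; Z[14]=0
i=15: fresh scan; Z[15]=0
i=16: fresh scan; Z[16]=0
i=17: fresh scan; Z[17]=0
i=18: fresh scan; Z[18]=1 grow→box=[18,19)
i=19: fresh scan; Z[19]=0
i=20: fresh scan; Z[20]=0
i=21: fresh scan; Z[21]=0
i=22: fresh scan; Z[22]=0
i=23: fresh scan; Z[23]=3 grow→box=[23,26)
i=24: min(r-i=2, Z[1]=0)=0; Z[24]=0
i=25: min(r-i=1, Z[2]=3)=1; Z[25]=1
i=26: fresh scan; Z[26]=0

[27, 0, 3, 0, 1, 0, 0, 0, 0, 1, 4, 0, 2, 0, 0, 0, 0, 0, 1, 0, 0, 0, 0, 3, 0, 1, 0]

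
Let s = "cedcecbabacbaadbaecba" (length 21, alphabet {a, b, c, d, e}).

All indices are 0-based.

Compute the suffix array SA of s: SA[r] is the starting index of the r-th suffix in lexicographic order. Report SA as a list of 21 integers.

[20, 12, 7, 9, 13, 16, 19, 11, 6, 8, 15, 18, 10, 5, 3, 0, 14, 2, 17, 4, 1]

rank→(start, suffix):
  0 → (20, 'a')
  1 → (12, 'aadbaecba')
  2 → (7, 'abacbaadbaecba')
  3 → (9, 'acbaadbaecba')
  4 → (13, 'adbaecba')
  5 → (16, 'aecba')
  6 → (19, 'ba')
  7 → (11, 'baadbaecba')
  8 → (6, 'babacbaadbaecba')
  9 → (8, 'bacbaadbaecba')
  10 → (15, 'baecba')
  11 → (18, 'cba')
  12 → (10, 'cbaadbaecba')
  13 → (5, 'cbabacbaadbaecba')
  14 → (3, 'cecbabacbaadbaecba')
  15 → (0, 'cedcecbabacbaadbaecba')
  16 → (14, 'dbaecba')
  17 → (2, 'dcecbabacbaadbaecba')
  18 → (17, 'ecba')
  19 → (4, 'ecbabacbaadbaecba')
  20 → (1, 'edcecbabacbaadbaecba')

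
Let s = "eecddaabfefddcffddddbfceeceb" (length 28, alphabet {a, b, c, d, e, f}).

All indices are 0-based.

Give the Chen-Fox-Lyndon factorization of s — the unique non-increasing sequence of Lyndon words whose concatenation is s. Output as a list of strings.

["e", "e", "cdd", "aabfefddcffddddbfceeceb"]

emit factor 1: 'e' (i=0, period=1)
emit factor 2: 'e' (i=1, period=1)
emit factor 3: 'cdd' (i=2, period=3)
emit factor 4: 'aabfefddcffddddbfceeceb' (i=5, period=23)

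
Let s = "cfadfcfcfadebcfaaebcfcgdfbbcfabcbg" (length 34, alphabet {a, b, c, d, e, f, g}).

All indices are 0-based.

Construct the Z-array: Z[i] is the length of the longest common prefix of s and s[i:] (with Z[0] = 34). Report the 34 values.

Z[0]=34
i=1: i≥r, start 0; Z[1]=0
i=2: i≥r, start 0; Z[2]=0
i=3: i≥r, start 0; Z[3]=0
i=4: i≥r, start 0; Z[4]=0
i=5: i≥r, start 0; Z[5]=2 extend→box=[5,7)
i=6: min(r-i=1, Z[1]=0)=0; Z[6]=0
i=7: i≥r, start 0; Z[7]=4 extend→box=[7,11)
i=8: min(r-i=3, Z[1]=0)=0; Z[8]=0
i=9: min(r-i=2, Z[2]=0)=0; Z[9]=0
i=10: min(r-i=1, Z[3]=0)=0; Z[10]=0
i=11: i≥r, start 0; Z[11]=0
i=12: i≥r, start 0; Z[12]=0
i=13: i≥r, start 0; Z[13]=3 extend→box=[13,16)
i=14: min(r-i=2, Z[1]=0)=0; Z[14]=0
i=15: min(r-i=1, Z[2]=0)=0; Z[15]=0
i=16: i≥r, start 0; Z[16]=0
i=17: i≥r, start 0; Z[17]=0
i=18: i≥r, start 0; Z[18]=0
i=19: i≥r, start 0; Z[19]=2 extend→box=[19,21)
i=20: min(r-i=1, Z[1]=0)=0; Z[20]=0
i=21: i≥r, start 0; Z[21]=1 extend→box=[21,22)
i=22: i≥r, start 0; Z[22]=0
i=23: i≥r, start 0; Z[23]=0
i=24: i≥r, start 0; Z[24]=0
i=25: i≥r, start 0; Z[25]=0
i=26: i≥r, start 0; Z[26]=0
i=27: i≥r, start 0; Z[27]=3 extend→box=[27,30)
i=28: min(r-i=2, Z[1]=0)=0; Z[28]=0
i=29: min(r-i=1, Z[2]=0)=0; Z[29]=0
i=30: i≥r, start 0; Z[30]=0
i=31: i≥r, start 0; Z[31]=1 extend→box=[31,32)
i=32: i≥r, start 0; Z[32]=0
i=33: i≥r, start 0; Z[33]=0

[34, 0, 0, 0, 0, 2, 0, 4, 0, 0, 0, 0, 0, 3, 0, 0, 0, 0, 0, 2, 0, 1, 0, 0, 0, 0, 0, 3, 0, 0, 0, 1, 0, 0]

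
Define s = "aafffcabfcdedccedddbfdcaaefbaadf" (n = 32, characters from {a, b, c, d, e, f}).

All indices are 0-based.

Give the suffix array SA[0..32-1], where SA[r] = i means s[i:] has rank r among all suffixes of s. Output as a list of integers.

sorted suffixes:
  #0 SA[0]=28  'aadf'
  #1 SA[1]=23  'aaefbaadf'
  #2 SA[2]=0  'aafffcabfcdedccedddbfdcaaefbaadf'
  #3 SA[3]=6  'abfcdedccedddbfdcaaefbaadf'
  #4 SA[4]=29  'adf'
  #5 SA[5]=24  'aefbaadf'
  #6 SA[6]=1  'afffcabfcdedccedddbfdcaaefbaadf'
  #7 SA[7]=27  'baadf'
  #8 SA[8]=7  'bfcdedccedddbfdcaaefbaadf'
  #9 SA[9]=19  'bfdcaaefbaadf'
  #10 SA[10]=22  'caaefbaadf'
  #11 SA[11]=5  'cabfcdedccedddbfdcaaefbaadf'
  #12 SA[12]=13  'ccedddbfdcaaefbaadf'
  #13 SA[13]=9  'cdedccedddbfdcaaefbaadf'
  #14 SA[14]=14  'cedddbfdcaaefbaadf'
  #15 SA[15]=18  'dbfdcaaefbaadf'
  #16 SA[16]=21  'dcaaefbaadf'
  #17 SA[17]=12  'dccedddbfdcaaefbaadf'
  #18 SA[18]=17  'ddbfdcaaefbaadf'
  #19 SA[19]=16  'dddbfdcaaefbaadf'
  #20 SA[20]=10  'dedccedddbfdcaaefbaadf'
  #21 SA[21]=30  'df'
  #22 SA[22]=11  'edccedddbfdcaaefbaadf'
  #23 SA[23]=15  'edddbfdcaaefbaadf'
  #24 SA[24]=25  'efbaadf'
  #25 SA[25]=31  'f'
  #26 SA[26]=26  'fbaadf'
  #27 SA[27]=4  'fcabfcdedccedddbfdcaaefbaadf'
  #28 SA[28]=8  'fcdedccedddbfdcaaefbaadf'
  #29 SA[29]=20  'fdcaaefbaadf'
  #30 SA[30]=3  'ffcabfcdedccedddbfdcaaefbaadf'
  #31 SA[31]=2  'fffcabfcdedccedddbfdcaaefbaadf'

[28, 23, 0, 6, 29, 24, 1, 27, 7, 19, 22, 5, 13, 9, 14, 18, 21, 12, 17, 16, 10, 30, 11, 15, 25, 31, 26, 4, 8, 20, 3, 2]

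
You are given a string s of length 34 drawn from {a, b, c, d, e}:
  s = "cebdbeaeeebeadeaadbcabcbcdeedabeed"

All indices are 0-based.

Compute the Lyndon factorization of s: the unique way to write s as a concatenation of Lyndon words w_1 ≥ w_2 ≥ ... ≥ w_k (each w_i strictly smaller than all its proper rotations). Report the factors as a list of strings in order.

["ce", "bdbe", "aeeebe", "ade", "aadbcabcbcdeedabeed"]

emit factor 1: 'ce' (i=0, period=2)
emit factor 2: 'bdbe' (i=2, period=4)
emit factor 3: 'aeeebe' (i=6, period=6)
emit factor 4: 'ade' (i=12, period=3)
emit factor 5: 'aadbcabcbcdeedabeed' (i=15, period=19)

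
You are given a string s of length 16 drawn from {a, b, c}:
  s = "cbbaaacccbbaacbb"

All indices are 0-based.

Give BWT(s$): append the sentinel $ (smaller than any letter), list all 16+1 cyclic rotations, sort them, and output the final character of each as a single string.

bbbaaabbbccca$cca

rank  rotation           last
    0  $cbbaaacccbbaacbb  b
    1  aaacccbbaacbb$cbb  b
    2  aacbb$cbbaaacccbb  b
    3  aacccbbaacbb$cbba  a
    4  acbb$cbbaaacccbba  a
    5  acccbbaacbb$cbbaa  a
    6  b$cbbaaacccbbaacb  b
    7  baaacccbbaacbb$cb  b
    8  baacbb$cbbaaacccb  b
    9  bb$cbbaaacccbbaac  c
   10  bbaaacccbbaacbb$c  c
   11  bbaacbb$cbbaaaccc  c
   12  cbb$cbbaaacccbbaa  a
   13  cbbaaacccbbaacbb$  $
   14  cbbaacbb$cbbaaacc  c
   15  ccbbaacbb$cbbaaac  c
   16  cccbbaacbb$cbbaaa  a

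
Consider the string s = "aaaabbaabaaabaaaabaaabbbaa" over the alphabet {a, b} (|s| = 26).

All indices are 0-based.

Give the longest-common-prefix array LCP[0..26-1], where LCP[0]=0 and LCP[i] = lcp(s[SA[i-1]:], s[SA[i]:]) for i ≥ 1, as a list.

[0, 1, 2, 5, 3, 7, 4, 5, 2, 6, 7, 3, 4, 1, 5, 6, 2, 3, 0, 3, 4, 5, 3, 1, 4, 2]

rank | idx | suffix
   0 |  25 | a
   1 |  24 | aa
   2 |  13 | aaaabaaabbbaa
   3 |   0 | aaaabbaabaaabaaaabaaabbbaa
   4 |   9 | aaabaaaabaaabbbaa
   5 |  14 | aaabaaabbbaa
   6 |   1 | aaabbaabaaabaaaabaaabbbaa
   7 |  18 | aaabbbaa
   8 |  10 | aabaaaabaaabbbaa
   9 |   6 | aabaaabaaaabaaabbbaa
  10 |  15 | aabaaabbbaa
  11 |   2 | aabbaabaaabaaaabaaabbbaa
  12 |  19 | aabbbaa
  13 |  11 | abaaaabaaabbbaa
  14 |   7 | abaaabaaaabaaabbbaa
  15 |  16 | abaaabbbaa
  16 |   3 | abbaabaaabaaaabaaabbbaa
  17 |  20 | abbbaa
  18 |  23 | baa
  19 |  12 | baaaabaaabbbaa
  20 |   8 | baaabaaaabaaabbbaa
  21 |  17 | baaabbbaa
  22 |   5 | baabaaabaaaabaaabbbaa
  23 |  22 | bbaa
  24 |   4 | bbaabaaabaaaabaaabbbaa
  25 |  21 | bbbaa

SA = [25, 24, 13, 0, 9, 14, 1, 18, 10, 6, 15, 2, 19, 11, 7, 16, 3, 20, 23, 12, 8, 17, 5, 22, 4, 21]
rank  pair      lcp
   1  s[25:],s[24:]  1  'a'
   2  s[24:],s[13:]  2  'aa'
   3  s[13:],s[0:]  5  'aaaab'
   4  s[0:],s[9:]  3  'aaa'
   5  s[9:],s[14:]  7  'aaabaaa'
   6  s[14:],s[1:]  4  'aaab'
   7  s[1:],s[18:]  5  'aaabb'
   8  s[18:],s[10:]  2  'aa'
   9  s[10:],s[6:]  6  'aabaaa'
  10  s[6:],s[15:]  7  'aabaaab'
  11  s[15:],s[2:]  3  'aab'
  12  s[2:],s[19:]  4  'aabb'
  13  s[19:],s[11:]  1  'a'
  14  s[11:],s[7:]  5  'abaaa'
  15  s[7:],s[16:]  6  'abaaab'
  16  s[16:],s[3:]  2  'ab'
  17  s[3:],s[20:]  3  'abb'
  18  s[20:],s[23:]  0  ''
  19  s[23:],s[12:]  3  'baa'
  20  s[12:],s[8:]  4  'baaa'
  21  s[8:],s[17:]  5  'baaab'
  22  s[17:],s[5:]  3  'baa'
  23  s[5:],s[22:]  1  'b'
  24  s[22:],s[4:]  4  'bbaa'
  25  s[4:],s[21:]  2  'bb'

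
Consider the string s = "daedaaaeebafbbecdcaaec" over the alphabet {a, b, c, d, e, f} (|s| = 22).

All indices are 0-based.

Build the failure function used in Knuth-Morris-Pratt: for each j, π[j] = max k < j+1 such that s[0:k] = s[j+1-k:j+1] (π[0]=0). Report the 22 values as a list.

π[0] = 0
j=1 s[j]='a': π[1]=0 (border '')
j=2 s[j]='e': π[2]=0 (border '')
j=3 s[j]='d': π[3]=1 (border 'd')
j=4 s[j]='a': π[4]=2 (border 'da')
j=5 s[j]='a': k: 2→0; π[5]=0 (border '')
j=6 s[j]='a': π[6]=0 (border '')
j=7 s[j]='e': π[7]=0 (border '')
j=8 s[j]='e': π[8]=0 (border '')
j=9 s[j]='b': π[9]=0 (border '')
j=10 s[j]='a': π[10]=0 (border '')
j=11 s[j]='f': π[11]=0 (border '')
j=12 s[j]='b': π[12]=0 (border '')
j=13 s[j]='b': π[13]=0 (border '')
j=14 s[j]='e': π[14]=0 (border '')
j=15 s[j]='c': π[15]=0 (border '')
j=16 s[j]='d': π[16]=1 (border 'd')
j=17 s[j]='c': k: 1→0; π[17]=0 (border '')
j=18 s[j]='a': π[18]=0 (border '')
j=19 s[j]='a': π[19]=0 (border '')
j=20 s[j]='e': π[20]=0 (border '')
j=21 s[j]='c': π[21]=0 (border '')

[0, 0, 0, 1, 2, 0, 0, 0, 0, 0, 0, 0, 0, 0, 0, 0, 1, 0, 0, 0, 0, 0]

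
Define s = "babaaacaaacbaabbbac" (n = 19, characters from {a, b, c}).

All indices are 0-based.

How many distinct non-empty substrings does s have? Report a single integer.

159

sorted suffixes:
  #0 SA[0]=3  'aaacaaacbaabbbac'
  #1 SA[1]=7  'aaacbaabbbac'
  #2 SA[2]=12  'aabbbac'
  #3 SA[3]=4  'aacaaacbaabbbac'
  #4 SA[4]=8  'aacbaabbbac'
  #5 SA[5]=1  'abaaacaaacbaabbbac'
  #6 SA[6]=13  'abbbac'
  #7 SA[7]=17  'ac'
  #8 SA[8]=5  'acaaacbaabbbac'
  #9 SA[9]=9  'acbaabbbac'
  #10 SA[10]=2  'baaacaaacbaabbbac'
  #11 SA[11]=11  'baabbbac'
  #12 SA[12]=0  'babaaacaaacbaabbbac'
  #13 SA[13]=16  'bac'
  #14 SA[14]=15  'bbac'
  #15 SA[15]=14  'bbbac'
  #16 SA[16]=18  'c'
  #17 SA[17]=6  'caaacbaabbbac'
  #18 SA[18]=10  'cbaabbbac'

SA = [3, 7, 12, 4, 8, 1, 13, 17, 5, 9, 2, 11, 0, 16, 15, 14, 18, 6, 10]
i: (SA[i-1],SA[i]) lcp shared
  1: (3,7) 4 'aaac'
  2: (7,12) 2 'aa'
  3: (12,4) 2 'aa'
  4: (4,8) 3 'aac'
  5: (8,1) 1 'a'
  6: (1,13) 2 'ab'
  7: (13,17) 1 'a'
  8: (17,5) 2 'ac'
  9: (5,9) 2 'ac'
  10: (9,2) 0 ''
  11: (2,11) 3 'baa'
  12: (11,0) 2 'ba'
  13: (0,16) 2 'ba'
  14: (16,15) 1 'b'
  15: (15,14) 2 'bb'
  16: (14,18) 0 ''
  17: (18,6) 1 'c'
  18: (6,10) 1 'c'

n(n+1)/2 = 19·20/2 = 190
Σ LCP = 0 + 4 + 2 + 2 + 3 + 1 + 2 + 1 + 2 + 2 + 0 + 3 + 2 + 2 + 1 + 2 + 0 + 1 + 1 = 31
distinct = 190 − 31 = 159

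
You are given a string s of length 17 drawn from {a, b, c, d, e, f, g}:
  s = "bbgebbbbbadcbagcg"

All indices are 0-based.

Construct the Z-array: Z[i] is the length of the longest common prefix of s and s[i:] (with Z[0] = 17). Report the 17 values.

Z[0]=17
i=1: i≥r, start 0; Z[1]=1 grow→box=[1,2)
i=2: i≥r, start 0; Z[2]=0
i=3: i≥r, start 0; Z[3]=0
i=4: i≥r, start 0; Z[4]=2 grow→box=[4,6)
i=5: min(r-i=1, Z[1]=1)=1; Z[5]=2 grow→box=[5,7)
i=6: min(r-i=1, Z[1]=1)=1; Z[6]=2 grow→box=[6,8)
i=7: min(r-i=1, Z[1]=1)=1; Z[7]=2 grow→box=[7,9)
i=8: min(r-i=1, Z[1]=1)=1; Z[8]=1
i=9: i≥r, start 0; Z[9]=0
i=10: i≥r, start 0; Z[10]=0
i=11: i≥r, start 0; Z[11]=0
i=12: i≥r, start 0; Z[12]=1 grow→box=[12,13)
i=13: i≥r, start 0; Z[13]=0
i=14: i≥r, start 0; Z[14]=0
i=15: i≥r, start 0; Z[15]=0
i=16: i≥r, start 0; Z[16]=0

[17, 1, 0, 0, 2, 2, 2, 2, 1, 0, 0, 0, 1, 0, 0, 0, 0]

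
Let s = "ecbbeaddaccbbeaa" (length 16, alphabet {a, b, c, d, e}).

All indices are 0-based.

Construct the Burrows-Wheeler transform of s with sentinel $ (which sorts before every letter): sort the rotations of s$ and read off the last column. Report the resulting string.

aaedeccbbceadabb$

rank  rotation           last
    0  $ecbbeaddaccbbeaa  a
    1  a$ecbbeaddaccbbea  a
    2  aa$ecbbeaddaccbbe  e
    3  accbbeaa$ecbbeadd  d
    4  addaccbbeaa$ecbbe  e
    5  bbeaa$ecbbeaddacc  c
    6  bbeaddaccbbeaa$ec  c
    7  beaa$ecbbeaddaccb  b
    8  beaddaccbbeaa$ecb  b
    9  cbbeaa$ecbbeaddac  c
   10  cbbeaddaccbbeaa$e  e
   11  ccbbeaa$ecbbeadda  a
   12  daccbbeaa$ecbbead  d
   13  ddaccbbeaa$ecbbea  a
   14  eaa$ecbbeaddaccbb  b
   15  eaddaccbbeaa$ecbb  b
   16  ecbbeaddaccbbeaa$  $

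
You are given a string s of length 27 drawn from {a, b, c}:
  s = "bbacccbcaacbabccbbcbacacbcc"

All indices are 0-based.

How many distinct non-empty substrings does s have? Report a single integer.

rank→(start, suffix):
  0 → (8, 'aacbabccbbcbacacbcc')
  1 → (12, 'abccbbcbacacbcc')
  2 → (20, 'acacbcc')
  3 → (9, 'acbabccbbcbacacbcc')
  4 → (22, 'acbcc')
  5 → (2, 'acccbcaacbabccbbcbacacbcc')
  6 → (11, 'babccbbcbacacbcc')
  7 → (19, 'bacacbcc')
  8 → (1, 'bacccbcaacbabccbbcbacacbcc')
  9 → (0, 'bbacccbcaacbabccbbcbacacbcc')
  10 → (16, 'bbcbacacbcc')
  11 → (6, 'bcaacbabccbbcbacacbcc')
  12 → (17, 'bcbacacbcc')
  13 → (24, 'bcc')
  14 → (13, 'bccbbcbacacbcc')
  15 → (26, 'c')
  16 → (7, 'caacbabccbbcbacacbcc')
  17 → (21, 'cacbcc')
  18 → (10, 'cbabccbbcbacacbcc')
  19 → (18, 'cbacacbcc')
  20 → (15, 'cbbcbacacbcc')
  21 → (5, 'cbcaacbabccbbcbacacbcc')
  22 → (23, 'cbcc')
  23 → (25, 'cc')
  24 → (14, 'ccbbcbacacbcc')
  25 → (4, 'ccbcaacbabccbbcbacacbcc')
  26 → (3, 'cccbcaacbabccbbcbacacbcc')

SA = [8, 12, 20, 9, 22, 2, 11, 19, 1, 0, 16, 6, 17, 24, 13, 26, 7, 21, 10, 18, 15, 5, 23, 25, 14, 4, 3]
[i] adj suffixes → lcp
  [1] 8/12 → 1 ('a')
  [2] 12/20 → 1 ('a')
  [3] 20/9 → 2 ('ac')
  [4] 9/22 → 3 ('acb')
  [5] 22/2 → 2 ('ac')
  [6] 2/11 → 0 ('')
  [7] 11/19 → 2 ('ba')
  [8] 19/1 → 3 ('bac')
  [9] 1/0 → 1 ('b')
  [10] 0/16 → 2 ('bb')
  [11] 16/6 → 1 ('b')
  [12] 6/17 → 2 ('bc')
  [13] 17/24 → 2 ('bc')
  [14] 24/13 → 3 ('bcc')
  [15] 13/26 → 0 ('')
  [16] 26/7 → 1 ('c')
  [17] 7/21 → 2 ('ca')
  [18] 21/10 → 1 ('c')
  [19] 10/18 → 3 ('cba')
  [20] 18/15 → 2 ('cb')
  [21] 15/5 → 2 ('cb')
  [22] 5/23 → 3 ('cbc')
  [23] 23/25 → 1 ('c')
  [24] 25/14 → 2 ('cc')
  [25] 14/4 → 3 ('ccb')
  [26] 4/3 → 2 ('cc')

n(n+1)/2 = 27·28/2 = 378
Σ LCP = 0 + 1 + 1 + 2 + 3 + 2 + 0 + 2 + 3 + 1 + 2 + 1 + 2 + 2 + 3 + 0 + 1 + 2 + 1 + 3 + 2 + 2 + 3 + 1 + 2 + 3 + 2 = 47
distinct = 378 − 47 = 331

331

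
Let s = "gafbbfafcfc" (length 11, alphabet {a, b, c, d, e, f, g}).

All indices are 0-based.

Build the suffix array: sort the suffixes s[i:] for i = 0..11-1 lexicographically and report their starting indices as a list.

sorted suffixes:
  #0 SA[0]=1  'afbbfafcfc'
  #1 SA[1]=6  'afcfc'
  #2 SA[2]=3  'bbfafcfc'
  #3 SA[3]=4  'bfafcfc'
  #4 SA[4]=10  'c'
  #5 SA[5]=8  'cfc'
  #6 SA[6]=5  'fafcfc'
  #7 SA[7]=2  'fbbfafcfc'
  #8 SA[8]=9  'fc'
  #9 SA[9]=7  'fcfc'
  #10 SA[10]=0  'gafbbfafcfc'

[1, 6, 3, 4, 10, 8, 5, 2, 9, 7, 0]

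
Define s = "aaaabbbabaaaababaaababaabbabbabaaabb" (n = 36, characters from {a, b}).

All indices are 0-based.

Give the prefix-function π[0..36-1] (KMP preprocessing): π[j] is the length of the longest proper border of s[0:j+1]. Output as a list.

[0, 1, 2, 3, 0, 0, 0, 1, 0, 1, 2, 3, 4, 5, 1, 0, 1, 2, 3, 0, 1, 0, 1, 2, 0, 0, 1, 0, 0, 1, 0, 1, 2, 3, 0, 0]

π[0] = 0
j=1 s[j]='a': π[1]=1 (border 'a')
j=2 s[j]='a': π[2]=2 (border 'aa')
j=3 s[j]='a': π[3]=3 (border 'aaa')
j=4 s[j]='b': k: 3→2→1→0; π[4]=0 (border '')
j=5 s[j]='b': π[5]=0 (border '')
j=6 s[j]='b': π[6]=0 (border '')
j=7 s[j]='a': π[7]=1 (border 'a')
j=8 s[j]='b': k: 1→0; π[8]=0 (border '')
j=9 s[j]='a': π[9]=1 (border 'a')
j=10 s[j]='a': π[10]=2 (border 'aa')
j=11 s[j]='a': π[11]=3 (border 'aaa')
j=12 s[j]='a': π[12]=4 (border 'aaaa')
j=13 s[j]='b': π[13]=5 (border 'aaaab')
j=14 s[j]='a': k: 5→0; π[14]=1 (border 'a')
j=15 s[j]='b': k: 1→0; π[15]=0 (border '')
j=16 s[j]='a': π[16]=1 (border 'a')
j=17 s[j]='a': π[17]=2 (border 'aa')
j=18 s[j]='a': π[18]=3 (border 'aaa')
j=19 s[j]='b': k: 3→2→1→0; π[19]=0 (border '')
j=20 s[j]='a': π[20]=1 (border 'a')
j=21 s[j]='b': k: 1→0; π[21]=0 (border '')
j=22 s[j]='a': π[22]=1 (border 'a')
j=23 s[j]='a': π[23]=2 (border 'aa')
j=24 s[j]='b': k: 2→1→0; π[24]=0 (border '')
j=25 s[j]='b': π[25]=0 (border '')
j=26 s[j]='a': π[26]=1 (border 'a')
j=27 s[j]='b': k: 1→0; π[27]=0 (border '')
j=28 s[j]='b': π[28]=0 (border '')
j=29 s[j]='a': π[29]=1 (border 'a')
j=30 s[j]='b': k: 1→0; π[30]=0 (border '')
j=31 s[j]='a': π[31]=1 (border 'a')
j=32 s[j]='a': π[32]=2 (border 'aa')
j=33 s[j]='a': π[33]=3 (border 'aaa')
j=34 s[j]='b': k: 3→2→1→0; π[34]=0 (border '')
j=35 s[j]='b': π[35]=0 (border '')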